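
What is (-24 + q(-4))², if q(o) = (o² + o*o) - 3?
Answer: 25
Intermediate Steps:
q(o) = -3 + 2*o² (q(o) = (o² + o²) - 3 = 2*o² - 3 = -3 + 2*o²)
(-24 + q(-4))² = (-24 + (-3 + 2*(-4)²))² = (-24 + (-3 + 2*16))² = (-24 + (-3 + 32))² = (-24 + 29)² = 5² = 25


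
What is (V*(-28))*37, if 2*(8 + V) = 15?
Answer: 518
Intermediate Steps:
V = -½ (V = -8 + (½)*15 = -8 + 15/2 = -½ ≈ -0.50000)
(V*(-28))*37 = -½*(-28)*37 = 14*37 = 518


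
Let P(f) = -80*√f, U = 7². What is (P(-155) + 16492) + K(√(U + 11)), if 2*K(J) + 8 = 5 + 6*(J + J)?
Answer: 32981/2 + 12*√15 - 80*I*√155 ≈ 16537.0 - 995.99*I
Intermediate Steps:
U = 49
K(J) = -3/2 + 6*J (K(J) = -4 + (5 + 6*(J + J))/2 = -4 + (5 + 6*(2*J))/2 = -4 + (5 + 12*J)/2 = -4 + (5/2 + 6*J) = -3/2 + 6*J)
(P(-155) + 16492) + K(√(U + 11)) = (-80*I*√155 + 16492) + (-3/2 + 6*√(49 + 11)) = (-80*I*√155 + 16492) + (-3/2 + 6*√60) = (-80*I*√155 + 16492) + (-3/2 + 6*(2*√15)) = (16492 - 80*I*√155) + (-3/2 + 12*√15) = 32981/2 + 12*√15 - 80*I*√155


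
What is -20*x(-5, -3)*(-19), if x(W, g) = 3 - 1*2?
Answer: 380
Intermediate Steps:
x(W, g) = 1 (x(W, g) = 3 - 2 = 1)
-20*x(-5, -3)*(-19) = -20*1*(-19) = -20*(-19) = 380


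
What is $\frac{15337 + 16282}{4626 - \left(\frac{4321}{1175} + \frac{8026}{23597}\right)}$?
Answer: $\frac{876683413025}{128151280163} \approx 6.841$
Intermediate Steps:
$\frac{15337 + 16282}{4626 - \left(\frac{4321}{1175} + \frac{8026}{23597}\right)} = \frac{31619}{4626 - \frac{111393187}{27726475}} = \frac{31619}{\frac{128151280163}{27726475}} = 31619 \cdot \frac{27726475}{128151280163} = \frac{876683413025}{128151280163}$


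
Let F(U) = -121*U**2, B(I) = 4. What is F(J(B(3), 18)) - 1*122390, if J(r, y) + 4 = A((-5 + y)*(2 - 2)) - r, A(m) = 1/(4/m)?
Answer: -130134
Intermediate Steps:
A(m) = m/4
J(r, y) = -4 - r (J(r, y) = -4 + (((-5 + y)*(2 - 2))/4 - r) = -4 + (((-5 + y)*0)/4 - r) = -4 + ((1/4)*0 - r) = -4 + (0 - r) = -4 - r)
F(J(B(3), 18)) - 1*122390 = -121*(-4 - 1*4)**2 - 1*122390 = -121*(-4 - 4)**2 - 122390 = -121*(-8)**2 - 122390 = -121*64 - 122390 = -7744 - 122390 = -130134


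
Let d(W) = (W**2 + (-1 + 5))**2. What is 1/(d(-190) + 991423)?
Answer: 1/1304490239 ≈ 7.6658e-10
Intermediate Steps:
d(W) = (4 + W**2)**2 (d(W) = (W**2 + 4)**2 = (4 + W**2)**2)
1/(d(-190) + 991423) = 1/((4 + (-190)**2)**2 + 991423) = 1/((4 + 36100)**2 + 991423) = 1/(36104**2 + 991423) = 1/(1303498816 + 991423) = 1/1304490239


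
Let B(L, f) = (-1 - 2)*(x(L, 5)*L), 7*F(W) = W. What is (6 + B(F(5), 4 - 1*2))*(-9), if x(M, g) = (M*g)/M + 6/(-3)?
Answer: 27/7 ≈ 3.8571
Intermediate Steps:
F(W) = W/7
x(M, g) = -2 + g (x(M, g) = g + 6*(-1/3) = g - 2 = -2 + g)
B(L, f) = -9*L (B(L, f) = (-1 - 2)*((-2 + 5)*L) = -9*L)
(6 + B(F(5), 4 - 1*2))*(-9) = (6 - 9*5/7)*(-9) = (6 - 45/7)*(-9) = -3/7*(-9) = 27/7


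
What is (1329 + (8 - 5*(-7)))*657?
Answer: 901404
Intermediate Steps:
(1329 + (8 - 5*(-7)))*657 = (1329 + (8 + 35))*657 = (1329 + 43)*657 = 1372*657 = 901404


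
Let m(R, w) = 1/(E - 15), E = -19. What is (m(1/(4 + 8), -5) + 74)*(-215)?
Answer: -540725/34 ≈ -15904.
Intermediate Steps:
m(R, w) = -1/34 (m(R, w) = 1/(-19 - 15) = 1/(-34) = -1/34)
(m(1/(4 + 8), -5) + 74)*(-215) = (-1/34 + 74)*(-215) = (2515/34)*(-215) = -540725/34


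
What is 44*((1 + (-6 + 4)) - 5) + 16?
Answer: -248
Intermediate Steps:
44*((1 + (-6 + 4)) - 5) + 16 = 44*((1 - 2) - 5) + 16 = 44*(-1 - 5) + 16 = 44*(-6) + 16 = -264 + 16 = -248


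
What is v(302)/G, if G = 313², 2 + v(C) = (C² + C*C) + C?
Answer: 182708/97969 ≈ 1.8650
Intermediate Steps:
v(C) = -2 + C + 2*C² (v(C) = -2 + ((C² + C*C) + C) = -2 + ((C² + C²) + C) = -2 + (2*C² + C) = -2 + (C + 2*C²) = -2 + C + 2*C²)
G = 97969
v(302)/G = (-2 + 302 + 2*302²)/97969 = (-2 + 302 + 2*91204)*(1/97969) = (-2 + 302 + 182408)*(1/97969) = 182708*(1/97969) = 182708/97969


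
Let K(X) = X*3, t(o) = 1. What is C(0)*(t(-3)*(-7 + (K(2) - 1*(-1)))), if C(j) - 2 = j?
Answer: 0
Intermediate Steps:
K(X) = 3*X
C(j) = 2 + j
C(0)*(t(-3)*(-7 + (K(2) - 1*(-1)))) = (2 + 0)*(1*(-7 + (3*2 - 1*(-1)))) = 2*(1*(-7 + (6 + 1))) = 2*(1*(-7 + 7)) = 2*(1*0) = 2*0 = 0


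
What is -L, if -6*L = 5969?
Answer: 5969/6 ≈ 994.83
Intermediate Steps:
L = -5969/6 (L = -⅙*5969 = -5969/6 ≈ -994.83)
-L = -1*(-5969/6) = 5969/6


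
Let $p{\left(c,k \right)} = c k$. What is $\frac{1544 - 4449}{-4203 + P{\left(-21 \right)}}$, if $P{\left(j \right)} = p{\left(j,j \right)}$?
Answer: $\frac{2905}{3762} \approx 0.7722$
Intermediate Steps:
$P{\left(j \right)} = j^{2}$ ($P{\left(j \right)} = j j = j^{2}$)
$\frac{1544 - 4449}{-4203 + P{\left(-21 \right)}} = \frac{1544 - 4449}{-4203 + \left(-21\right)^{2}} = - \frac{2905}{-4203 + 441} = - \frac{2905}{-3762} = \left(-2905\right) \left(- \frac{1}{3762}\right) = \frac{2905}{3762}$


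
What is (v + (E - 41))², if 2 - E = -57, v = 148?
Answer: 27556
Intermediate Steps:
E = 59 (E = 2 - 1*(-57) = 2 + 57 = 59)
(v + (E - 41))² = (148 + (59 - 41))² = (148 + 18)² = 166² = 27556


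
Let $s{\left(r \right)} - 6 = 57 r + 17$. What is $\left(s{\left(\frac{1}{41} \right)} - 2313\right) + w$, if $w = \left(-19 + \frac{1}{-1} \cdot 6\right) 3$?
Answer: $- \frac{96908}{41} \approx -2363.6$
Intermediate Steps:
$w = -75$ ($w = \left(-19 - 6\right) 3 = \left(-25\right) 3 = -75$)
$s{\left(r \right)} = 23 + 57 r$ ($s{\left(r \right)} = 6 + \left(57 r + 17\right) = 6 + \left(17 + 57 r\right) = 23 + 57 r$)
$\left(s{\left(\frac{1}{41} \right)} - 2313\right) + w = \left(\left(23 + \frac{57}{41}\right) - 2313\right) - 75 = \left(\frac{1000}{41} - 2313\right) - 75 = - \frac{93833}{41} - 75 = - \frac{96908}{41}$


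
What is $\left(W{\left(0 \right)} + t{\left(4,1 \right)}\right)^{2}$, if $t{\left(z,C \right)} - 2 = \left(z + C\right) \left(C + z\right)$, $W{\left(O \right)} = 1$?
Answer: $784$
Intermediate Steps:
$t{\left(z,C \right)} = 2 + \left(C + z\right)^{2}$ ($t{\left(z,C \right)} = 2 + \left(z + C\right) \left(C + z\right) = 2 + \left(C + z\right) \left(C + z\right) = 2 + \left(C + z\right)^{2}$)
$\left(W{\left(0 \right)} + t{\left(4,1 \right)}\right)^{2} = \left(1 + \left(2 + \left(1 + 4\right)^{2}\right)\right)^{2} = \left(1 + \left(2 + 5^{2}\right)\right)^{2} = \left(1 + \left(2 + 25\right)\right)^{2} = \left(1 + 27\right)^{2} = 28^{2} = 784$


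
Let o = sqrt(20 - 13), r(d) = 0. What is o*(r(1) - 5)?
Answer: -5*sqrt(7) ≈ -13.229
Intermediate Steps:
o = sqrt(7) ≈ 2.6458
o*(r(1) - 5) = sqrt(7)*(0 - 5) = sqrt(7)*(-5) = -5*sqrt(7)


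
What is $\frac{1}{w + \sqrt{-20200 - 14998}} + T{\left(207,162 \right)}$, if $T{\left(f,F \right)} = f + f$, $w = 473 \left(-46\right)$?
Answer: $\frac{98003261855}{236722881} - \frac{i \sqrt{35198}}{473445762} \approx 414.0 - 3.9627 \cdot 10^{-7} i$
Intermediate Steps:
$w = -21758$
$T{\left(f,F \right)} = 2 f$
$\frac{1}{w + \sqrt{-20200 - 14998}} + T{\left(207,162 \right)} = \frac{1}{-21758 + \sqrt{-20200 - 14998}} + 2 \cdot 207 = \frac{1}{-21758 + \sqrt{-35198}} + 414 = \frac{1}{-21758 + i \sqrt{35198}} + 414 = 414 + \frac{1}{-21758 + i \sqrt{35198}}$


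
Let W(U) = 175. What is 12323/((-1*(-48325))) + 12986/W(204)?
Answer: 25188199/338275 ≈ 74.461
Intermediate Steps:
12323/((-1*(-48325))) + 12986/W(204) = 12323/((-1*(-48325))) + 12986/175 = 12323/48325 + 12986*(1/175) = 12323*(1/48325) + 12986/175 = 12323/48325 + 12986/175 = 25188199/338275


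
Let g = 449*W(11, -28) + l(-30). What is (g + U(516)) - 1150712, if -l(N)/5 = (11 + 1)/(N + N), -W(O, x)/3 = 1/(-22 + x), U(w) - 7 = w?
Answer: -57508053/50 ≈ -1.1502e+6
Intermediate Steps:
U(w) = 7 + w
W(O, x) = -3/(-22 + x)
l(N) = -30/N (l(N) = -5*(11 + 1)/(N + N) = -60/(2*N) = -60*1/(2*N) = -30/N)
g = 1397/50 (g = 449*(-3/(-22 - 28)) - 30/(-30) = 449*(-3/(-50)) - 30*(-1/30) = 449*(-3*(-1/50)) + 1 = 449*(3/50) + 1 = 1347/50 + 1 = 1397/50 ≈ 27.940)
(g + U(516)) - 1150712 = (1397/50 + (7 + 516)) - 1150712 = (1397/50 + 523) - 1150712 = 27547/50 - 1150712 = -57508053/50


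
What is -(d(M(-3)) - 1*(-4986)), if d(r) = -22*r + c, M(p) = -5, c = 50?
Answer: -5146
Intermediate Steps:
d(r) = 50 - 22*r (d(r) = -22*r + 50 = 50 - 22*r)
-(d(M(-3)) - 1*(-4986)) = -((50 - 22*(-5)) - 1*(-4986)) = -((50 + 110) + 4986) = -(160 + 4986) = -1*5146 = -5146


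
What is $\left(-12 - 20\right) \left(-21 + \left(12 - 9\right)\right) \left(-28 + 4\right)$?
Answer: $-13824$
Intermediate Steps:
$\left(-12 - 20\right) \left(-21 + \left(12 - 9\right)\right) \left(-28 + 4\right) = - 32 \left(-21 + \left(12 - 9\right)\right) \left(-24\right) = - 32 \left(-21 + 3\right) \left(-24\right) = \left(-32\right) \left(-18\right) \left(-24\right) = 576 \left(-24\right) = -13824$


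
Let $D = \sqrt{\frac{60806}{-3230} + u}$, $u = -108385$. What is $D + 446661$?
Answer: $446661 + \frac{i \sqrt{282741567470}}{1615} \approx 4.4666 \cdot 10^{5} + 329.25 i$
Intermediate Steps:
$D = \frac{i \sqrt{282741567470}}{1615}$ ($D = \sqrt{\frac{60806}{-3230} - 108385} = \sqrt{60806 \left(- \frac{1}{3230}\right) - 108385} = \sqrt{- \frac{30403}{1615} - 108385} = \sqrt{- \frac{175072178}{1615}} = \frac{i \sqrt{282741567470}}{1615} \approx 329.25 i$)
$D + 446661 = \frac{i \sqrt{282741567470}}{1615} + 446661 = 446661 + \frac{i \sqrt{282741567470}}{1615}$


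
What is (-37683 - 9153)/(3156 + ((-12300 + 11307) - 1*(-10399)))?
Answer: -23418/6281 ≈ -3.7284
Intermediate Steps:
(-37683 - 9153)/(3156 + ((-12300 + 11307) - 1*(-10399))) = -46836/(3156 + (-993 + 10399)) = -46836/(3156 + 9406) = -46836/12562 = -46836*1/12562 = -23418/6281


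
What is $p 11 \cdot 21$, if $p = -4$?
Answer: $-924$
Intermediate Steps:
$p 11 \cdot 21 = \left(-4\right) 11 \cdot 21 = \left(-44\right) 21 = -924$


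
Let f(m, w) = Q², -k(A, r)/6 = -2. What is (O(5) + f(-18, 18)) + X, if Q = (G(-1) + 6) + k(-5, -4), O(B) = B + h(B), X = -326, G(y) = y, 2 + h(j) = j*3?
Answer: -19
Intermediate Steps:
h(j) = -2 + 3*j (h(j) = -2 + j*3 = -2 + 3*j)
k(A, r) = 12 (k(A, r) = -6*(-2) = 12)
O(B) = -2 + 4*B (O(B) = B + (-2 + 3*B) = -2 + 4*B)
Q = 17 (Q = (-1 + 6) + 12 = 5 + 12 = 17)
f(m, w) = 289 (f(m, w) = 17² = 289)
(O(5) + f(-18, 18)) + X = ((-2 + 4*5) + 289) - 326 = ((-2 + 20) + 289) - 326 = (18 + 289) - 326 = 307 - 326 = -19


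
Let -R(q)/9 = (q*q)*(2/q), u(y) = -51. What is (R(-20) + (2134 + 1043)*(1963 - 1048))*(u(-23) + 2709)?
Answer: 7727643270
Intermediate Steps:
R(q) = -18*q (R(q) = -9*q*q*2/q = -9*q**2*2/q = -18*q)
(R(-20) + (2134 + 1043)*(1963 - 1048))*(u(-23) + 2709) = (-18*(-20) + (2134 + 1043)*(1963 - 1048))*(-51 + 2709) = (360 + 3177*915)*2658 = (360 + 2906955)*2658 = 2907315*2658 = 7727643270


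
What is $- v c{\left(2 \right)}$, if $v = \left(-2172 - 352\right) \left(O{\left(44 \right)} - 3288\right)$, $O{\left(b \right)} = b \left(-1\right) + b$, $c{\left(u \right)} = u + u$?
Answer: $-33195648$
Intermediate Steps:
$c{\left(u \right)} = 2 u$
$O{\left(b \right)} = 0$ ($O{\left(b \right)} = - b + b = 0$)
$v = 8298912$ ($v = \left(-2172 - 352\right) \left(0 - 3288\right) = - 2524 \left(0 - 3288\right) = \left(-2524\right) \left(-3288\right) = 8298912$)
$- v c{\left(2 \right)} = - 8298912 \cdot 2 \cdot 2 = - 8298912 \cdot 4 = \left(-1\right) 33195648 = -33195648$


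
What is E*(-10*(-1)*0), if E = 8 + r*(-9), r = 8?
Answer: 0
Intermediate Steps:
E = -64 (E = 8 + 8*(-9) = 8 - 72 = -64)
E*(-10*(-1)*0) = -64*(-10*(-1))*0 = -64*(-5*(-2))*0 = -640*0 = -64*0 = 0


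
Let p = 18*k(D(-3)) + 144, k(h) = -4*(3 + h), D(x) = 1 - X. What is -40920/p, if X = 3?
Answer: -1705/3 ≈ -568.33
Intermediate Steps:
D(x) = -2 (D(x) = 1 - 1*3 = 1 - 3 = -2)
k(h) = -12 - 4*h
p = 72 (p = 18*(-12 - 4*(-2)) + 144 = 18*(-12 + 8) + 144 = 18*(-4) + 144 = -72 + 144 = 72)
-40920/p = -40920/72 = -40920*1/72 = -1705/3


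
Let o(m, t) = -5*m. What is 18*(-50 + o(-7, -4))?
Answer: -270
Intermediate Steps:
18*(-50 + o(-7, -4)) = 18*(-50 - 5*(-7)) = 18*(-50 + 35) = 18*(-15) = -270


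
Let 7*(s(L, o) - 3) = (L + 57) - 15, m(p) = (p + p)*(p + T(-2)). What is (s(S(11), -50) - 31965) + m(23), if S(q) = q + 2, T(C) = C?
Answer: -216917/7 ≈ -30988.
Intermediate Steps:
S(q) = 2 + q
m(p) = 2*p*(-2 + p) (m(p) = (p + p)*(p - 2) = (2*p)*(-2 + p) = 2*p*(-2 + p))
s(L, o) = 9 + L/7 (s(L, o) = 3 + ((L + 57) - 15)/7 = 3 + ((57 + L) - 15)/7 = 3 + (42 + L)/7 = 3 + (6 + L/7) = 9 + L/7)
(s(S(11), -50) - 31965) + m(23) = ((9 + (2 + 11)/7) - 31965) + 2*23*(-2 + 23) = ((9 + (⅐)*13) - 31965) + 2*23*21 = ((9 + 13/7) - 31965) + 966 = (76/7 - 31965) + 966 = -223679/7 + 966 = -216917/7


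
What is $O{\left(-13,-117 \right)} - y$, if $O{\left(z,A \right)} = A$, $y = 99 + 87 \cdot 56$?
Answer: $-5088$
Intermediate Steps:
$y = 4971$ ($y = 99 + 4872 = 4971$)
$O{\left(-13,-117 \right)} - y = -117 - 4971 = -5088$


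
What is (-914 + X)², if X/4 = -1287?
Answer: 36747844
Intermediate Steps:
X = -5148 (X = 4*(-1287) = -5148)
(-914 + X)² = (-914 - 5148)² = (-6062)² = 36747844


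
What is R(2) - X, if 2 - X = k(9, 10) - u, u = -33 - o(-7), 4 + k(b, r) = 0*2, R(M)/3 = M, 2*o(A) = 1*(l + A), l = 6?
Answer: 65/2 ≈ 32.500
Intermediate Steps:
o(A) = 3 + A/2 (o(A) = (1*(6 + A))/2 = (6 + A)/2 = 3 + A/2)
R(M) = 3*M
k(b, r) = -4 (k(b, r) = -4 + 0*2 = -4 + 0 = -4)
u = -65/2 (u = -33 - (3 + (1/2)*(-7)) = -33 - (3 - 7/2) = -33 - 1*(-1/2) = -33 + 1/2 = -65/2 ≈ -32.500)
X = -53/2 (X = 2 - (-4 - 1*(-65/2)) = 2 - (-4 + 65/2) = 2 - 1*57/2 = 2 - 57/2 = -53/2 ≈ -26.500)
R(2) - X = 3*2 - 1*(-53/2) = 6 + 53/2 = 65/2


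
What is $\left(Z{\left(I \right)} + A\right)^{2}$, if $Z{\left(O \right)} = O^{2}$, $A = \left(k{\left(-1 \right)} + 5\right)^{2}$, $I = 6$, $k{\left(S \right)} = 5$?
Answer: $18496$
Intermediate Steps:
$A = 100$ ($A = \left(5 + 5\right)^{2} = 10^{2} = 100$)
$\left(Z{\left(I \right)} + A\right)^{2} = \left(6^{2} + 100\right)^{2} = \left(36 + 100\right)^{2} = 136^{2} = 18496$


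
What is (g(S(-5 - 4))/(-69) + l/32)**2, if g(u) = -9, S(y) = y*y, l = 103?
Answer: 6076225/541696 ≈ 11.217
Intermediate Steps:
S(y) = y**2
(g(S(-5 - 4))/(-69) + l/32)**2 = (-9/(-69) + 103/32)**2 = (-9*(-1/69) + 103*(1/32))**2 = (3/23 + 103/32)**2 = (2465/736)**2 = 6076225/541696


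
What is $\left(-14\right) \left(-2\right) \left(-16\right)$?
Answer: $-448$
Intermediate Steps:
$\left(-14\right) \left(-2\right) \left(-16\right) = 28 \left(-16\right) = -448$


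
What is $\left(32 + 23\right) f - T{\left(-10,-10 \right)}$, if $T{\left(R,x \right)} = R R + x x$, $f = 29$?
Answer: $1395$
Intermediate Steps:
$T{\left(R,x \right)} = R^{2} + x^{2}$
$\left(32 + 23\right) f - T{\left(-10,-10 \right)} = \left(32 + 23\right) 29 - \left(\left(-10\right)^{2} + \left(-10\right)^{2}\right) = 55 \cdot 29 - \left(100 + 100\right) = 1595 - 200 = 1395$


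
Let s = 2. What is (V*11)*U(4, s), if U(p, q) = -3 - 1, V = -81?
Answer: 3564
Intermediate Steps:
U(p, q) = -4
(V*11)*U(4, s) = -81*11*(-4) = -891*(-4) = 3564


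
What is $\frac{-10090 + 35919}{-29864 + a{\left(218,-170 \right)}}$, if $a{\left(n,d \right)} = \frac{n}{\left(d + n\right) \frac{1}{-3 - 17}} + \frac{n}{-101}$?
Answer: $- \frac{15652374}{18153937} \approx -0.8622$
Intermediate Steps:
$a{\left(n,d \right)} = - \frac{n}{101} + \frac{n}{- \frac{d}{20} - \frac{n}{20}}$ ($a{\left(n,d \right)} = \frac{n}{\left(d + n\right) \frac{1}{-20}} + n \left(- \frac{1}{101}\right) = \frac{n}{\left(d + n\right) \left(- \frac{1}{20}\right)} - \frac{n}{101} = \frac{n}{- \frac{d}{20} - \frac{n}{20}} - \frac{n}{101} = - \frac{n}{101} + \frac{n}{- \frac{d}{20} - \frac{n}{20}}$)
$\frac{-10090 + 35919}{-29864 + a{\left(218,-170 \right)}} = \frac{-10090 + 35919}{-29864 - \frac{218 \left(2020 - 170 + 218\right)}{101 \left(-170\right) + 101 \cdot 218}} = \frac{25829}{-29864 - 218 \frac{1}{-17170 + 22018} \cdot 2068} = \frac{25829}{-29864 - 218 \cdot \frac{1}{4848} \cdot 2068} = \frac{25829}{-29864 - \frac{56353}{606}} = \frac{25829}{- \frac{18153937}{606}} = 25829 \left(- \frac{606}{18153937}\right) = - \frac{15652374}{18153937}$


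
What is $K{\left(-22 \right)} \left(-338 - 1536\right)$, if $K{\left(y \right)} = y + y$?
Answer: $82456$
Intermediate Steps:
$K{\left(y \right)} = 2 y$
$K{\left(-22 \right)} \left(-338 - 1536\right) = 2 \left(-22\right) \left(-338 - 1536\right) = \left(-44\right) \left(-1874\right) = 82456$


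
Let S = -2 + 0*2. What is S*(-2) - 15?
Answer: -11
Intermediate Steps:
S = -2 (S = -2 + 0 = -2)
S*(-2) - 15 = -2*(-2) - 15 = 4 - 15 = -11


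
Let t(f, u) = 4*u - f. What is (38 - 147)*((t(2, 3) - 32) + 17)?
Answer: 545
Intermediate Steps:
t(f, u) = -f + 4*u
(38 - 147)*((t(2, 3) - 32) + 17) = (38 - 147)*(((-1*2 + 4*3) - 32) + 17) = -109*(((-2 + 12) - 32) + 17) = -109*((10 - 32) + 17) = -109*(-22 + 17) = -109*(-5) = 545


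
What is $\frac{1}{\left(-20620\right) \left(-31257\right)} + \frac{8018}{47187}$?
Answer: $\frac{191398374641}{1126404966540} \approx 0.16992$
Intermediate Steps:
$\frac{1}{\left(-20620\right) \left(-31257\right)} + \frac{8018}{47187} = \left(- \frac{1}{20620}\right) \left(- \frac{1}{31257}\right) + 8018 \cdot \frac{1}{47187} = \frac{1}{644519340} + \frac{8018}{47187} = \frac{191398374641}{1126404966540}$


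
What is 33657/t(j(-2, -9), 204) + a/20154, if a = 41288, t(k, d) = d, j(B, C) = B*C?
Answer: 114457655/685236 ≈ 167.03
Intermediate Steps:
33657/t(j(-2, -9), 204) + a/20154 = 33657/204 + 41288/20154 = 33657*(1/204) + 41288*(1/20154) = 11219/68 + 20644/10077 = 114457655/685236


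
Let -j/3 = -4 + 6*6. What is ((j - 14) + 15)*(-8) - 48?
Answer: 712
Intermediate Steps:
j = -96 (j = -3*(-4 + 6*6) = -3*(-4 + 36) = -3*32 = -96)
((j - 14) + 15)*(-8) - 48 = ((-96 - 14) + 15)*(-8) - 48 = (-110 + 15)*(-8) - 48 = -95*(-8) - 48 = 760 - 48 = 712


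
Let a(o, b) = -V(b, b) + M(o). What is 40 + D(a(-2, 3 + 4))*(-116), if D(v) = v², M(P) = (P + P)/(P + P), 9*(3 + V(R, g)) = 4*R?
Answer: -4184/81 ≈ -51.654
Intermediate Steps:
V(R, g) = -3 + 4*R/9 (V(R, g) = -3 + (4*R)/9 = -3 + 4*R/9)
M(P) = 1 (M(P) = (2*P)/((2*P)) = (2*P)*(1/(2*P)) = 1)
a(o, b) = 4 - 4*b/9 (a(o, b) = -(-3 + 4*b/9) + 1 = (3 - 4*b/9) + 1 = 4 - 4*b/9)
40 + D(a(-2, 3 + 4))*(-116) = 40 + (4 - 4*(3 + 4)/9)²*(-116) = 40 + (4 - 4/9*7)²*(-116) = 40 + (4 - 28/9)²*(-116) = 40 + (8/9)²*(-116) = 40 + (64/81)*(-116) = 40 - 7424/81 = -4184/81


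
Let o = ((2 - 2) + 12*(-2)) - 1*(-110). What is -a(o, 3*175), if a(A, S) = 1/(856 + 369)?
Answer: -1/1225 ≈ -0.00081633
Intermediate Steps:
o = 86 (o = (0 - 24) + 110 = -24 + 110 = 86)
a(A, S) = 1/1225
-a(o, 3*175) = -1*1/1225 = -1/1225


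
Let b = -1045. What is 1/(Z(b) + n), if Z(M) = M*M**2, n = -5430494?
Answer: -1/1146596619 ≈ -8.7215e-10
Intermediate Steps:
Z(M) = M**3
1/(Z(b) + n) = 1/((-1045)**3 - 5430494) = 1/(-1141166125 - 5430494) = 1/(-1146596619) = -1/1146596619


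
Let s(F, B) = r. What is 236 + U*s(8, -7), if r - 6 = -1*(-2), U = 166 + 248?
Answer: 3548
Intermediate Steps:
U = 414
r = 8 (r = 6 - 1*(-2) = 6 + 2 = 8)
s(F, B) = 8
236 + U*s(8, -7) = 236 + 414*8 = 236 + 3312 = 3548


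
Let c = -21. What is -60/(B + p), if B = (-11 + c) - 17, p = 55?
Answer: -10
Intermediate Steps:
B = -49 (B = (-11 - 21) - 17 = -32 - 17 = -49)
-60/(B + p) = -60/(-49 + 55) = -60/6 = (1/6)*(-60) = -10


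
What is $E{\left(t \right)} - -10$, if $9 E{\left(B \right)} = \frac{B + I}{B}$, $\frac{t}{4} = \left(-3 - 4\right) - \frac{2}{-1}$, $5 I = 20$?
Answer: $\frac{454}{45} \approx 10.089$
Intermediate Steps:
$I = 4$ ($I = \frac{1}{5} \cdot 20 = 4$)
$t = -20$ ($t = 4 \left(\left(-3 - 4\right) - \frac{2}{-1}\right) = 4 \left(-7 - -2\right) = 4 \left(-7 + 2\right) = 4 \left(-5\right) = -20$)
$E{\left(B \right)} = \frac{4 + B}{9 B}$ ($E{\left(B \right)} = \frac{\left(B + 4\right) \frac{1}{B}}{9} = \frac{\left(4 + B\right) \frac{1}{B}}{9} = \frac{\frac{1}{B} \left(4 + B\right)}{9} = \frac{4 + B}{9 B}$)
$E{\left(t \right)} - -10 = \frac{4 - 20}{9 \left(-20\right)} - -10 = \frac{1}{9} \left(- \frac{1}{20}\right) \left(-16\right) + 10 = \frac{4}{45} + 10 = \frac{454}{45}$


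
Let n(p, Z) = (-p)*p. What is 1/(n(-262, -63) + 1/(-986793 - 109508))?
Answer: -1096301/75254485845 ≈ -1.4568e-5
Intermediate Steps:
n(p, Z) = -p²
1/(n(-262, -63) + 1/(-986793 - 109508)) = 1/(-1*(-262)² + 1/(-986793 - 109508)) = 1/(-1*68644 + 1/(-1096301)) = 1/(-68644 - 1/1096301) = 1/(-75254485845/1096301) = -1096301/75254485845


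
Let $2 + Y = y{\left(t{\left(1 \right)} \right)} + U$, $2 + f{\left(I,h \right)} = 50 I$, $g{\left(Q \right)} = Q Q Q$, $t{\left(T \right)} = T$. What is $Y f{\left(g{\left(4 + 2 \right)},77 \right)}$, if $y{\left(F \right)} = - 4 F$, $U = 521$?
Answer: $5560970$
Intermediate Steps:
$g{\left(Q \right)} = Q^{3}$ ($g{\left(Q \right)} = Q^{2} Q = Q^{3}$)
$f{\left(I,h \right)} = -2 + 50 I$
$Y = 515$ ($Y = -2 + \left(\left(-4\right) 1 + 521\right) = -2 + \left(-4 + 521\right) = -2 + 517 = 515$)
$Y f{\left(g{\left(4 + 2 \right)},77 \right)} = 515 \left(-2 + 50 \left(4 + 2\right)^{3}\right) = 515 \left(-2 + 50 \cdot 6^{3}\right) = 515 \left(-2 + 50 \cdot 216\right) = 515 \left(-2 + 10800\right) = 515 \cdot 10798 = 5560970$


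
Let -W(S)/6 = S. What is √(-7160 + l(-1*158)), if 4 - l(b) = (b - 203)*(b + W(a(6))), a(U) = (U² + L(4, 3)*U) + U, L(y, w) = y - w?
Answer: I*√168162 ≈ 410.08*I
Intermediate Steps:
a(U) = U² + 2*U (a(U) = (U² + (4 - 1*3)*U) + U = (U² + (4 - 3)*U) + U = (U² + 1*U) + U = (U² + U) + U = (U + U²) + U = U² + 2*U)
W(S) = -6*S
l(b) = 4 - (-288 + b)*(-203 + b) (l(b) = 4 - (b - 203)*(b - 36*(2 + 6)) = 4 - (-203 + b)*(b - 36*8) = 4 - (-203 + b)*(b - 6*48) = 4 - (-203 + b)*(b - 288) = 4 - (-203 + b)*(-288 + b) = 4 - (-288 + b)*(-203 + b))
√(-7160 + l(-1*158)) = √(-7160 + (-58460 - (-1*158)² + 491*(-1*158))) = √(-7160 + (-58460 - 1*(-158)² + 491*(-158))) = √(-7160 + (-58460 - 1*24964 - 77578)) = √(-7160 + (-58460 - 24964 - 77578)) = √(-7160 - 161002) = √(-168162) = I*√168162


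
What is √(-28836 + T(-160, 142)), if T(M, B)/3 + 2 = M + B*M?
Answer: I*√97482 ≈ 312.22*I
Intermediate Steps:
T(M, B) = -6 + 3*M + 3*B*M (T(M, B) = -6 + 3*(M + B*M) = -6 + (3*M + 3*B*M) = -6 + 3*M + 3*B*M)
√(-28836 + T(-160, 142)) = √(-28836 + (-6 + 3*(-160) + 3*142*(-160))) = √(-28836 + (-6 - 480 - 68160)) = √(-28836 - 68646) = √(-97482) = I*√97482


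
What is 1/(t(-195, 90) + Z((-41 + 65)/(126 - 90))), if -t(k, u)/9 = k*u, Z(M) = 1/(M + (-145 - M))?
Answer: 145/22902749 ≈ 6.3311e-6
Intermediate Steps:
Z(M) = -1/145 (Z(M) = 1/(-145) = -1/145)
t(k, u) = -9*k*u
1/(t(-195, 90) + Z((-41 + 65)/(126 - 90))) = 1/(-9*(-195)*90 - 1/145) = 1/(157950 - 1/145) = 1/(22902749/145) = 145/22902749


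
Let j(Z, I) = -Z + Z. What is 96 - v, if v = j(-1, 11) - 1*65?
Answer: 161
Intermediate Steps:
j(Z, I) = 0
v = -65 (v = 0 - 1*65 = 0 - 65 = -65)
96 - v = 96 - 1*(-65) = 96 + 65 = 161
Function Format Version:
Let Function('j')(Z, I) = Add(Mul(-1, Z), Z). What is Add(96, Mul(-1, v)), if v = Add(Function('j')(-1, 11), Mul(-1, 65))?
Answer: 161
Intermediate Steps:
Function('j')(Z, I) = 0
v = -65 (v = Add(0, Mul(-1, 65)) = Add(0, -65) = -65)
Add(96, Mul(-1, v)) = Add(96, Mul(-1, -65)) = Add(96, 65) = 161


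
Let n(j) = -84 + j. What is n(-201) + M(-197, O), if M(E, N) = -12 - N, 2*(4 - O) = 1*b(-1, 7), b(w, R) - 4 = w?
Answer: -599/2 ≈ -299.50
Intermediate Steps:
b(w, R) = 4 + w
O = 5/2 (O = 4 - (4 - 1)/2 = 4 - 3/2 = 5/2 ≈ 2.5000)
n(-201) + M(-197, O) = (-84 - 201) + (-12 - 1*5/2) = -285 + (-12 - 5/2) = -285 - 29/2 = -599/2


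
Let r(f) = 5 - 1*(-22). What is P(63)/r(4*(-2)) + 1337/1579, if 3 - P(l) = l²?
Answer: -2075405/14211 ≈ -146.04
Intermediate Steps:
r(f) = 27 (r(f) = 5 + 22 = 27)
P(l) = 3 - l²
P(63)/r(4*(-2)) + 1337/1579 = (3 - 1*63²)/27 + 1337/1579 = (3 - 1*3969)*(1/27) + 1337*(1/1579) = (3 - 3969)*(1/27) + 1337/1579 = -3966*1/27 + 1337/1579 = -1322/9 + 1337/1579 = -2075405/14211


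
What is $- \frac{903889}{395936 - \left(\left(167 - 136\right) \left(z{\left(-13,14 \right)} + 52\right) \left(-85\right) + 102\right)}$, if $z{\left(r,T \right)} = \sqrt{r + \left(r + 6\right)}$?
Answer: $- \frac{240820434603}{142036124908} + \frac{2381747515 i \sqrt{5}}{142036124908} \approx -1.6955 + 0.037496 i$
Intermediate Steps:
$z{\left(r,T \right)} = \sqrt{6 + 2 r}$ ($z{\left(r,T \right)} = \sqrt{r + \left(6 + r\right)} = \sqrt{6 + 2 r}$)
$- \frac{903889}{395936 - \left(\left(167 - 136\right) \left(z{\left(-13,14 \right)} + 52\right) \left(-85\right) + 102\right)} = - \frac{903889}{395936 - \left(\left(167 - 136\right) \left(\sqrt{6 + 2 \left(-13\right)} + 52\right) \left(-85\right) + 102\right)} = - \frac{903889}{395936 - \left(31 \left(\sqrt{6 - 26} + 52\right) \left(-85\right) + 102\right)} = - \frac{903889}{395936 - \left(31 \left(\sqrt{-20} + 52\right) \left(-85\right) + 102\right)} = - \frac{903889}{395936 - \left(31 \left(2 i \sqrt{5} + 52\right) \left(-85\right) + 102\right)} = - \frac{903889}{395936 - \left(31 \left(52 + 2 i \sqrt{5}\right) \left(-85\right) + 102\right)} = - \frac{903889}{395936 - \left(\left(1612 + 62 i \sqrt{5}\right) \left(-85\right) + 102\right)} = - \frac{903889}{395936 - \left(\left(-137020 - 5270 i \sqrt{5}\right) + 102\right)} = - \frac{903889}{395936 - \left(-136918 - 5270 i \sqrt{5}\right)} = - \frac{903889}{395936 + \left(136918 + 5270 i \sqrt{5}\right)} = - \frac{903889}{532854 + 5270 i \sqrt{5}}$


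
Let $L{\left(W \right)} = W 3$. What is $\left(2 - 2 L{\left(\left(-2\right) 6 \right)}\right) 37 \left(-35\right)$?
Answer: $-95830$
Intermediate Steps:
$L{\left(W \right)} = 3 W$
$\left(2 - 2 L{\left(\left(-2\right) 6 \right)}\right) 37 \left(-35\right) = \left(2 - 2 \cdot 3 \left(\left(-2\right) 6\right)\right) 37 \left(-35\right) = \left(2 - 2 \cdot 3 \left(-12\right)\right) 37 \left(-35\right) = \left(2 - -72\right) 37 \left(-35\right) = \left(2 + 72\right) 37 \left(-35\right) = 74 \cdot 37 \left(-35\right) = 2738 \left(-35\right) = -95830$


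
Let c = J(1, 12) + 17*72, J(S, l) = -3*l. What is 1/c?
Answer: 1/1188 ≈ 0.00084175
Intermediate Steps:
c = 1188 (c = -3*12 + 17*72 = -36 + 1224 = 1188)
1/c = 1/1188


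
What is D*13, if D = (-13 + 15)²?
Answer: 52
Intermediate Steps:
D = 4 (D = 2² = 4)
D*13 = 4*13 = 52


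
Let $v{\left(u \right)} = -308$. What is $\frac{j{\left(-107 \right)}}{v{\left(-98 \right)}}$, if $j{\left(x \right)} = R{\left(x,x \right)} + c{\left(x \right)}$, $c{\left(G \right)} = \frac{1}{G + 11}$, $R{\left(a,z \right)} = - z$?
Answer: $- \frac{10271}{29568} \approx -0.34737$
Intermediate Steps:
$c{\left(G \right)} = \frac{1}{11 + G}$
$j{\left(x \right)} = \frac{1}{11 + x} - x$ ($j{\left(x \right)} = - x + \frac{1}{11 + x} = \frac{1}{11 + x} - x$)
$\frac{j{\left(-107 \right)}}{v{\left(-98 \right)}} = \frac{\frac{1}{11 - 107} \left(1 - - 107 \left(11 - 107\right)\right)}{-308} = \frac{1 - \left(-107\right) \left(-96\right)}{-96} \left(- \frac{1}{308}\right) = - \frac{1 - 10272}{96} \left(- \frac{1}{308}\right) = \left(- \frac{1}{96}\right) \left(-10271\right) \left(- \frac{1}{308}\right) = \frac{10271}{96} \left(- \frac{1}{308}\right) = - \frac{10271}{29568}$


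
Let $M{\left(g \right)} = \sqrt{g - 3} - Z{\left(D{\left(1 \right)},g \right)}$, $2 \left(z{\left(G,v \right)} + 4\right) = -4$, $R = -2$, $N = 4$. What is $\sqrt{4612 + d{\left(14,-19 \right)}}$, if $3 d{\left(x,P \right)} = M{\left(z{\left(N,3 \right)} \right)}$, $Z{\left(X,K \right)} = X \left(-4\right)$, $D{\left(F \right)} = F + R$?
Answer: $\frac{\sqrt{41496 + 9 i}}{3} \approx 67.902 + 0.0073636 i$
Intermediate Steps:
$z{\left(G,v \right)} = -6$ ($z{\left(G,v \right)} = -4 + \frac{1}{2} \left(-4\right) = -4 - 2 = -6$)
$D{\left(F \right)} = -2 + F$ ($D{\left(F \right)} = F - 2 = -2 + F$)
$Z{\left(X,K \right)} = - 4 X$
$M{\left(g \right)} = -4 + \sqrt{-3 + g}$ ($M{\left(g \right)} = \sqrt{g - 3} - - 4 \left(-2 + 1\right) = \sqrt{-3 + g} - \left(-4\right) \left(-1\right) = \sqrt{-3 + g} - 4 = -4 + \sqrt{-3 + g}$)
$d{\left(x,P \right)} = - \frac{4}{3} + i$ ($d{\left(x,P \right)} = \frac{-4 + \sqrt{-3 - 6}}{3} = \frac{-4 + \sqrt{-9}}{3} = \frac{-4 + 3 i}{3} = - \frac{4}{3} + i$)
$\sqrt{4612 + d{\left(14,-19 \right)}} = \sqrt{4612 - \left(\frac{4}{3} - i\right)} = \sqrt{\frac{13832}{3} + i}$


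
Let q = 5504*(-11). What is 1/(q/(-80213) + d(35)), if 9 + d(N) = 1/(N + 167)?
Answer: -16203026/133517133 ≈ -0.12136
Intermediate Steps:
q = -60544
d(N) = -9 + 1/(167 + N) (d(N) = -9 + 1/(N + 167) = -9 + 1/(167 + N))
1/(q/(-80213) + d(35)) = 1/(-60544/(-80213) + (-1502 - 9*35)/(167 + 35)) = 1/(-60544*(-1/80213) + (-1502 - 315)/202) = 1/(60544/80213 + (1/202)*(-1817)) = 1/(60544/80213 - 1817/202) = 1/(-133517133/16203026) = -16203026/133517133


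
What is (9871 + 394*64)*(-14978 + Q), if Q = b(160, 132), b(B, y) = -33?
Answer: -526690957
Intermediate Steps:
Q = -33
(9871 + 394*64)*(-14978 + Q) = (9871 + 394*64)*(-14978 - 33) = (9871 + 25216)*(-15011) = 35087*(-15011) = -526690957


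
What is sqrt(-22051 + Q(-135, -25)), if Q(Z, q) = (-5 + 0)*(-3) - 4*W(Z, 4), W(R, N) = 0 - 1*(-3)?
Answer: 4*I*sqrt(1378) ≈ 148.49*I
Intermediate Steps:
W(R, N) = 3 (W(R, N) = 0 + 3 = 3)
Q(Z, q) = 3 (Q(Z, q) = (-5 + 0)*(-3) - 4*3 = -5*(-3) - 12 = 15 - 12 = 3)
sqrt(-22051 + Q(-135, -25)) = sqrt(-22051 + 3) = sqrt(-22048) = 4*I*sqrt(1378)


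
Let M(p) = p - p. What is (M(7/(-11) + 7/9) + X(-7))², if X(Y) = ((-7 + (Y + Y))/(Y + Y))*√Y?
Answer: -63/4 ≈ -15.750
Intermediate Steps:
M(p) = 0
X(Y) = (-7 + 2*Y)/(2*√Y) (X(Y) = ((-7 + 2*Y)/((2*Y)))*√Y = ((-7 + 2*Y)*(1/(2*Y)))*√Y = ((-7 + 2*Y)/(2*Y))*√Y = (-7 + 2*Y)/(2*√Y))
(M(7/(-11) + 7/9) + X(-7))² = (0 + (-7/2 - 7)/√(-7))² = (0 - I*√7/7*(-21/2))² = (0 + 3*I*√7/2)² = (3*I*√7/2)² = -63/4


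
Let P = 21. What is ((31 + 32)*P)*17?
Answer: 22491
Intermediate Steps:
((31 + 32)*P)*17 = ((31 + 32)*21)*17 = (63*21)*17 = 1323*17 = 22491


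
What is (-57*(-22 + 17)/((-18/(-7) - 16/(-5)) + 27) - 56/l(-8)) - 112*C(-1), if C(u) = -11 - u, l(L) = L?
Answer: 1302644/1147 ≈ 1135.7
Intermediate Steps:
(-57*(-22 + 17)/((-18/(-7) - 16/(-5)) + 27) - 56/l(-8)) - 112*C(-1) = (-57*(-22 + 17)/((-18/(-7) - 16/(-5)) + 27) - 56/(-8)) - 112*(-11 - 1*(-1)) = (-57*(-5/((-18*(-1/7) - 16*(-1/5)) + 27)) - 56*(-1/8)) - 112*(-11 + 1) = (-57*(-5/((18/7 + 16/5) + 27)) + 7) - 112*(-10) = (-57*(-5/(202/35 + 27)) + 7) + 1120 = (-57/((1147/35)*(-1/5)) + 7) + 1120 = (-57/(-1147/175) + 7) + 1120 = (-57*(-175/1147) + 7) + 1120 = (9975/1147 + 7) + 1120 = 18004/1147 + 1120 = 1302644/1147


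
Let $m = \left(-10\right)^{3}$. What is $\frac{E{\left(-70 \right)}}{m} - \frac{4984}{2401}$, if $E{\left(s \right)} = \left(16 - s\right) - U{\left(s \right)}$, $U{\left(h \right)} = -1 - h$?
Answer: $- \frac{717831}{343000} \approx -2.0928$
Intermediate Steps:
$m = -1000$
$E{\left(s \right)} = 17$ ($E{\left(s \right)} = \left(16 - s\right) - \left(-1 - s\right) = \left(16 - s\right) + \left(1 + s\right) = 17$)
$\frac{E{\left(-70 \right)}}{m} - \frac{4984}{2401} = \frac{17}{-1000} - \frac{4984}{2401} = 17 \left(- \frac{1}{1000}\right) - \frac{712}{343} = - \frac{17}{1000} - \frac{712}{343} = - \frac{717831}{343000}$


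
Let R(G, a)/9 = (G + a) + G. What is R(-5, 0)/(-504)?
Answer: 5/28 ≈ 0.17857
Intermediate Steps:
R(G, a) = 9*a + 18*G (R(G, a) = 9*((G + a) + G) = 9*(a + 2*G) = 9*a + 18*G)
R(-5, 0)/(-504) = (9*0 + 18*(-5))/(-504) = (0 - 90)*(-1/504) = -90*(-1/504) = 5/28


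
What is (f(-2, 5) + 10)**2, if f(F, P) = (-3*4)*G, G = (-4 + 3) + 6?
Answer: 2500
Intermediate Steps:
G = 5 (G = -1 + 6 = 5)
f(F, P) = -60 (f(F, P) = -3*4*5 = -12*5 = -60)
(f(-2, 5) + 10)**2 = (-60 + 10)**2 = (-50)**2 = 2500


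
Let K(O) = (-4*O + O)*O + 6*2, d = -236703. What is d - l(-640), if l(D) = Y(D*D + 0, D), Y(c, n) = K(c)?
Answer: 503316243285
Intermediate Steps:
K(O) = 12 - 3*O**2 (K(O) = (-3*O)*O + 12 = -3*O**2 + 12 = 12 - 3*O**2)
Y(c, n) = 12 - 3*c**2
l(D) = 12 - 3*D**4 (l(D) = 12 - 3*(D*D + 0)**2 = 12 - 3*(D**2 + 0)**2 = 12 - 3*D**4)
d - l(-640) = -236703 - (12 - 3*(-640)**4) = -236703 - (12 - 3*167772160000) = -236703 - (12 - 503316480000) = -236703 - 1*(-503316479988) = -236703 + 503316479988 = 503316243285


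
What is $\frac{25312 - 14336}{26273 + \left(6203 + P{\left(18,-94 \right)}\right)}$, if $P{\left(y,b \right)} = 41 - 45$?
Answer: $\frac{1372}{4059} \approx 0.33801$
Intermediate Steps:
$P{\left(y,b \right)} = -4$
$\frac{25312 - 14336}{26273 + \left(6203 + P{\left(18,-94 \right)}\right)} = \frac{25312 - 14336}{26273 + \left(6203 - 4\right)} = \frac{10976}{26273 + 6199} = \frac{10976}{32472} = 10976 \cdot \frac{1}{32472} = \frac{1372}{4059}$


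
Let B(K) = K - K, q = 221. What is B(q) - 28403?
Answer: -28403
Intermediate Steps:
B(K) = 0
B(q) - 28403 = 0 - 28403 = -28403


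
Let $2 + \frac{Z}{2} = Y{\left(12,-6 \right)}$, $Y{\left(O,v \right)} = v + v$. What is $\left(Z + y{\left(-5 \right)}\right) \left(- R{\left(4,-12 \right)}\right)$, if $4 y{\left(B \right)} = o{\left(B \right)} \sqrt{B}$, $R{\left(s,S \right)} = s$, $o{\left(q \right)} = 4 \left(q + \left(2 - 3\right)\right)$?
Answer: $112 + 24 i \sqrt{5} \approx 112.0 + 53.666 i$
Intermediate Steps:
$o{\left(q \right)} = -4 + 4 q$ ($o{\left(q \right)} = 4 \left(q - 1\right) = 4 \left(-1 + q\right) = -4 + 4 q$)
$Y{\left(O,v \right)} = 2 v$
$y{\left(B \right)} = \frac{\sqrt{B} \left(-4 + 4 B\right)}{4}$ ($y{\left(B \right)} = \frac{\left(-4 + 4 B\right) \sqrt{B}}{4} = \frac{\sqrt{B} \left(-4 + 4 B\right)}{4}$)
$Z = -28$ ($Z = -4 + 2 \cdot 2 \left(-6\right) = -4 + 2 \left(-12\right) = -4 - 24 = -28$)
$\left(Z + y{\left(-5 \right)}\right) \left(- R{\left(4,-12 \right)}\right) = \left(-28 + \sqrt{-5} \left(-1 - 5\right)\right) \left(\left(-1\right) 4\right) = \left(-28 + i \sqrt{5} \left(-6\right)\right) \left(-4\right) = \left(-28 - 6 i \sqrt{5}\right) \left(-4\right) = 112 + 24 i \sqrt{5}$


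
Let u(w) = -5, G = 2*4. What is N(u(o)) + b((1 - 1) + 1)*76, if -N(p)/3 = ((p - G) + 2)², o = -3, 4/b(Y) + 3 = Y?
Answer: -515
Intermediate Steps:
G = 8
b(Y) = 4/(-3 + Y)
N(p) = -3*(-6 + p)² (N(p) = -3*((p - 1*8) + 2)² = -3*((p - 8) + 2)² = -3*((-8 + p) + 2)² = -3*(-6 + p)²)
N(u(o)) + b((1 - 1) + 1)*76 = -3*(-6 - 5)² + (4/(-3 + ((1 - 1) + 1)))*76 = -3*(-11)² + (4/(-3 + (0 + 1)))*76 = -3*121 + (4/(-3 + 1))*76 = -363 + (4/(-2))*76 = -363 + (4*(-½))*76 = -363 - 2*76 = -363 - 152 = -515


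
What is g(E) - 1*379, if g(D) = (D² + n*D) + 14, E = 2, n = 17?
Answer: -327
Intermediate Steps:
g(D) = 14 + D² + 17*D (g(D) = (D² + 17*D) + 14 = 14 + D² + 17*D)
g(E) - 1*379 = (14 + 2² + 17*2) - 1*379 = (14 + 4 + 34) - 379 = 52 - 379 = -327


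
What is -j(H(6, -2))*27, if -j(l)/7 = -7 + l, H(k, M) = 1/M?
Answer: -2835/2 ≈ -1417.5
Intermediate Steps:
j(l) = 49 - 7*l (j(l) = -7*(-7 + l) = 49 - 7*l)
-j(H(6, -2))*27 = -(49 - 7/(-2))*27 = -(49 - 7*(-1/2))*27 = -(49 + 7/2)*27 = -1*105/2*27 = -105/2*27 = -2835/2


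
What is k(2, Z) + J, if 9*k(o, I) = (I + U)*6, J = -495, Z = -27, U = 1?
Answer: -1537/3 ≈ -512.33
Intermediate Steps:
k(o, I) = 2/3 + 2*I/3 (k(o, I) = ((I + 1)*6)/9 = ((1 + I)*6)/9 = (6 + 6*I)/9 = 2/3 + 2*I/3)
k(2, Z) + J = (2/3 + (2/3)*(-27)) - 495 = (2/3 - 18) - 495 = -52/3 - 495 = -1537/3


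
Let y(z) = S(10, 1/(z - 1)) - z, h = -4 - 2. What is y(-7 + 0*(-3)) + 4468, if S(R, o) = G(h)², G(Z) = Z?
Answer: 4511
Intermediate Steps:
h = -6
S(R, o) = 36 (S(R, o) = (-6)² = 36)
y(z) = 36 - z
y(-7 + 0*(-3)) + 4468 = (36 - (-7 + 0*(-3))) + 4468 = (36 - (-7 + 0)) + 4468 = (36 - 1*(-7)) + 4468 = (36 + 7) + 4468 = 43 + 4468 = 4511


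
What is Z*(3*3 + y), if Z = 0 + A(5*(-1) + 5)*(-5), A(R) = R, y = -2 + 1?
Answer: 0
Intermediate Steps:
y = -1
Z = 0 (Z = 0 + (5*(-1) + 5)*(-5) = 0 + (-5 + 5)*(-5) = 0 + 0*(-5) = 0 + 0 = 0)
Z*(3*3 + y) = 0*(3*3 - 1) = 0*(9 - 1) = 0*8 = 0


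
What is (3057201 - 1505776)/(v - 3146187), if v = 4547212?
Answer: 62057/56041 ≈ 1.1073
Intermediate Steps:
(3057201 - 1505776)/(v - 3146187) = (3057201 - 1505776)/(4547212 - 3146187) = 1551425/1401025 = 1551425*(1/1401025) = 62057/56041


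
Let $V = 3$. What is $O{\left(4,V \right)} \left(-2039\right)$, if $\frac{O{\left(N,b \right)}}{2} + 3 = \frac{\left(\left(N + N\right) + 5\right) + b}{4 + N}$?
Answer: $4078$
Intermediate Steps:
$O{\left(N,b \right)} = -6 + \frac{2 \left(5 + b + 2 N\right)}{4 + N}$ ($O{\left(N,b \right)} = -6 + 2 \frac{\left(\left(N + N\right) + 5\right) + b}{4 + N} = -6 + 2 \frac{\left(2 N + 5\right) + b}{4 + N} = -6 + 2 \frac{\left(5 + 2 N\right) + b}{4 + N} = -6 + 2 \frac{5 + b + 2 N}{4 + N} = -6 + \frac{2 \left(5 + b + 2 N\right)}{4 + N}$)
$O{\left(4,V \right)} \left(-2039\right) = \frac{2 \left(-7 + 3 - 4\right)}{4 + 4} \left(-2039\right) = \frac{2 \left(-7 + 3 - 4\right)}{8} \left(-2039\right) = 2 \cdot \frac{1}{8} \left(-8\right) \left(-2039\right) = \left(-2\right) \left(-2039\right) = 4078$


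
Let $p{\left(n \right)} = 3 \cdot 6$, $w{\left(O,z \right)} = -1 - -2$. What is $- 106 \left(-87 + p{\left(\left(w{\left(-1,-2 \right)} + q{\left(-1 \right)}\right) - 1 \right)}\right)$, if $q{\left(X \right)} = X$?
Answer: $7314$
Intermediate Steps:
$w{\left(O,z \right)} = 1$ ($w{\left(O,z \right)} = -1 + 2 = 1$)
$p{\left(n \right)} = 18$
$- 106 \left(-87 + p{\left(\left(w{\left(-1,-2 \right)} + q{\left(-1 \right)}\right) - 1 \right)}\right) = - 106 \left(-87 + 18\right) = \left(-106\right) \left(-69\right) = 7314$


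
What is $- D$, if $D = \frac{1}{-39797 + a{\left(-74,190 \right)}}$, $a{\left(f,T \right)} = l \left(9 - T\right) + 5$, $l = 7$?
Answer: $\frac{1}{41059} \approx 2.4355 \cdot 10^{-5}$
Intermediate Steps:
$a{\left(f,T \right)} = 68 - 7 T$ ($a{\left(f,T \right)} = 7 \left(9 - T\right) + 5 = \left(63 - 7 T\right) + 5 = 68 - 7 T$)
$D = - \frac{1}{41059}$ ($D = \frac{1}{-39797 + \left(68 - 1330\right)} = \frac{1}{-39797 - 1262} = \frac{1}{-41059} = - \frac{1}{41059} \approx -2.4355 \cdot 10^{-5}$)
$- D = \left(-1\right) \left(- \frac{1}{41059}\right) = \frac{1}{41059}$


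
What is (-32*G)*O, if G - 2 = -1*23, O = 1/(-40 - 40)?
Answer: -42/5 ≈ -8.4000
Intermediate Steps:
O = -1/80 (O = 1/(-80) = -1/80 ≈ -0.012500)
G = -21 (G = 2 - 1*23 = 2 - 23 = -21)
(-32*G)*O = -32*(-21)*(-1/80) = 672*(-1/80) = -42/5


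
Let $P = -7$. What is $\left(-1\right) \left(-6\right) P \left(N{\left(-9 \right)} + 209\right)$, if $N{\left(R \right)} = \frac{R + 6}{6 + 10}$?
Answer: $- \frac{70161}{8} \approx -8770.1$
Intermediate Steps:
$N{\left(R \right)} = \frac{3}{8} + \frac{R}{16}$ ($N{\left(R \right)} = \frac{6 + R}{16} = \left(6 + R\right) \frac{1}{16} = \frac{3}{8} + \frac{R}{16}$)
$\left(-1\right) \left(-6\right) P \left(N{\left(-9 \right)} + 209\right) = \left(-1\right) \left(-6\right) \left(-7\right) \left(\left(\frac{3}{8} + \frac{1}{16} \left(-9\right)\right) + 209\right) = 6 \left(-7\right) \left(\left(\frac{3}{8} - \frac{9}{16}\right) + 209\right) = - 42 \left(- \frac{3}{16} + 209\right) = \left(-42\right) \frac{3341}{16} = - \frac{70161}{8}$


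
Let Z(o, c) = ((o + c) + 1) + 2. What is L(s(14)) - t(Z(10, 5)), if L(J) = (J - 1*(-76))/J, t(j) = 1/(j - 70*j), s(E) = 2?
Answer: 48439/1242 ≈ 39.001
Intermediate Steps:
Z(o, c) = 3 + c + o (Z(o, c) = ((c + o) + 1) + 2 = (1 + c + o) + 2 = 3 + c + o)
t(j) = -1/(69*j) (t(j) = 1/(-69*j) = -1/(69*j))
L(J) = (76 + J)/J (L(J) = (J + 76)/J = (76 + J)/J)
L(s(14)) - t(Z(10, 5)) = (76 + 2)/2 - (-1)/(69*(3 + 5 + 10)) = (1/2)*78 - (-1)/(69*18) = 39 - (-1)/(69*18) = 39 - 1*(-1/1242) = 39 + 1/1242 = 48439/1242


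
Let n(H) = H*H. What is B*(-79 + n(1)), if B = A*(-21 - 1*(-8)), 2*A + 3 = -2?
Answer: -2535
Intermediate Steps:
A = -5/2 (A = -3/2 + (½)*(-2) = -3/2 - 1 = -5/2 ≈ -2.5000)
B = 65/2 (B = -5*(-21 - 1*(-8))/2 = -5*(-21 + 8)/2 = -5/2*(-13) = 65/2 ≈ 32.500)
n(H) = H²
B*(-79 + n(1)) = 65*(-79 + 1²)/2 = 65*(-79 + 1)/2 = (65/2)*(-78) = -2535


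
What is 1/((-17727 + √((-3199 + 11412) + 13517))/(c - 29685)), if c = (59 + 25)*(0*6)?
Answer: 526225995/314224799 + 29685*√21730/314224799 ≈ 1.6886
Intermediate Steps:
c = 0 (c = 84*0 = 0)
1/((-17727 + √((-3199 + 11412) + 13517))/(c - 29685)) = 1/((-17727 + √((-3199 + 11412) + 13517))/(0 - 29685)) = 1/((-17727 + √(8213 + 13517))/(-29685)) = 1/((-17727 + √21730)*(-1/29685)) = 1/(5909/9895 - √21730/29685)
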